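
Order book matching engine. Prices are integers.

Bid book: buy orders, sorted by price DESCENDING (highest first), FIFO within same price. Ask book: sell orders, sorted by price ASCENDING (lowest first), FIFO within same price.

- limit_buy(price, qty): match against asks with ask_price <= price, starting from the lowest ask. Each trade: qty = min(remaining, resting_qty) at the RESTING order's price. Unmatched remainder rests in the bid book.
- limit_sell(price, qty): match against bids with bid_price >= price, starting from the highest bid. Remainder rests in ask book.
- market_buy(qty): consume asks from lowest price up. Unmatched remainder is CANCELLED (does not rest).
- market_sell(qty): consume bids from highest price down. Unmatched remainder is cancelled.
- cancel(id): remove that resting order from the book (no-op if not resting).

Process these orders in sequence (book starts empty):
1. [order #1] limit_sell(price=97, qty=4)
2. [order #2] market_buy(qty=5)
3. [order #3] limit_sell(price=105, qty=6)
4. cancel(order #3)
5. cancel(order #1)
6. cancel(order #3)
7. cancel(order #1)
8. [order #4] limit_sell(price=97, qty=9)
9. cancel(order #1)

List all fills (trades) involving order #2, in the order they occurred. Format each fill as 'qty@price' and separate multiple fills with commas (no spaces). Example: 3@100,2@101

Answer: 4@97

Derivation:
After op 1 [order #1] limit_sell(price=97, qty=4): fills=none; bids=[-] asks=[#1:4@97]
After op 2 [order #2] market_buy(qty=5): fills=#2x#1:4@97; bids=[-] asks=[-]
After op 3 [order #3] limit_sell(price=105, qty=6): fills=none; bids=[-] asks=[#3:6@105]
After op 4 cancel(order #3): fills=none; bids=[-] asks=[-]
After op 5 cancel(order #1): fills=none; bids=[-] asks=[-]
After op 6 cancel(order #3): fills=none; bids=[-] asks=[-]
After op 7 cancel(order #1): fills=none; bids=[-] asks=[-]
After op 8 [order #4] limit_sell(price=97, qty=9): fills=none; bids=[-] asks=[#4:9@97]
After op 9 cancel(order #1): fills=none; bids=[-] asks=[#4:9@97]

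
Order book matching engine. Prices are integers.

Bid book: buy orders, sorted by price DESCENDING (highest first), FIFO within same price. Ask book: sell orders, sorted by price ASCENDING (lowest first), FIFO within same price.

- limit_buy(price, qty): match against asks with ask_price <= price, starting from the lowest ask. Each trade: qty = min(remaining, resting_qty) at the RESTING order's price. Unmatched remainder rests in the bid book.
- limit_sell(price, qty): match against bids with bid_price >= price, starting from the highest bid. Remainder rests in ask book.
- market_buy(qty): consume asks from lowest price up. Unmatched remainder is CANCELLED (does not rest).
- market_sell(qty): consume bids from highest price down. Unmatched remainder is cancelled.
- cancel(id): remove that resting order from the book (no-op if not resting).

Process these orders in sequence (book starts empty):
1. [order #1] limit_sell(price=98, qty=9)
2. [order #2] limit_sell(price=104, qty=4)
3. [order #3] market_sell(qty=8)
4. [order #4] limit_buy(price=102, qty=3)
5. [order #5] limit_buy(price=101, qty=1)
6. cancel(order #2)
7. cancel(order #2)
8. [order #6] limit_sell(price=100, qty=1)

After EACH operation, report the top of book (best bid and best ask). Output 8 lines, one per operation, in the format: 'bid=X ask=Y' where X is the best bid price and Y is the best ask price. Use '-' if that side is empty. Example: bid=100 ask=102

After op 1 [order #1] limit_sell(price=98, qty=9): fills=none; bids=[-] asks=[#1:9@98]
After op 2 [order #2] limit_sell(price=104, qty=4): fills=none; bids=[-] asks=[#1:9@98 #2:4@104]
After op 3 [order #3] market_sell(qty=8): fills=none; bids=[-] asks=[#1:9@98 #2:4@104]
After op 4 [order #4] limit_buy(price=102, qty=3): fills=#4x#1:3@98; bids=[-] asks=[#1:6@98 #2:4@104]
After op 5 [order #5] limit_buy(price=101, qty=1): fills=#5x#1:1@98; bids=[-] asks=[#1:5@98 #2:4@104]
After op 6 cancel(order #2): fills=none; bids=[-] asks=[#1:5@98]
After op 7 cancel(order #2): fills=none; bids=[-] asks=[#1:5@98]
After op 8 [order #6] limit_sell(price=100, qty=1): fills=none; bids=[-] asks=[#1:5@98 #6:1@100]

Answer: bid=- ask=98
bid=- ask=98
bid=- ask=98
bid=- ask=98
bid=- ask=98
bid=- ask=98
bid=- ask=98
bid=- ask=98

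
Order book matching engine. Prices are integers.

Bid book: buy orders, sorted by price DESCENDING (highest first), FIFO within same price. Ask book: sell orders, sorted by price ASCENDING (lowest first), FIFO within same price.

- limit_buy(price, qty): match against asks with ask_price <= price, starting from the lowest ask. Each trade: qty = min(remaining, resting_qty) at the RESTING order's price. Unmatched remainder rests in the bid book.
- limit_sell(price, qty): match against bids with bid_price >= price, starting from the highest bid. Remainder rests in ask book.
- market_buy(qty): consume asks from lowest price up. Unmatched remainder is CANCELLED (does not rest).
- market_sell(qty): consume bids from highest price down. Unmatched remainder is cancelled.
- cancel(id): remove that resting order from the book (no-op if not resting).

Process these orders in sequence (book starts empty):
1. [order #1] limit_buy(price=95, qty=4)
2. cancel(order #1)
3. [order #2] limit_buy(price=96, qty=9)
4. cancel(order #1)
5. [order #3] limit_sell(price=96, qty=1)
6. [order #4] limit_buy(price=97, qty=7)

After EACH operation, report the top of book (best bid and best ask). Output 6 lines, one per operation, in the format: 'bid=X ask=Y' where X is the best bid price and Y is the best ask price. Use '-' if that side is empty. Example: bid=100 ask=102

After op 1 [order #1] limit_buy(price=95, qty=4): fills=none; bids=[#1:4@95] asks=[-]
After op 2 cancel(order #1): fills=none; bids=[-] asks=[-]
After op 3 [order #2] limit_buy(price=96, qty=9): fills=none; bids=[#2:9@96] asks=[-]
After op 4 cancel(order #1): fills=none; bids=[#2:9@96] asks=[-]
After op 5 [order #3] limit_sell(price=96, qty=1): fills=#2x#3:1@96; bids=[#2:8@96] asks=[-]
After op 6 [order #4] limit_buy(price=97, qty=7): fills=none; bids=[#4:7@97 #2:8@96] asks=[-]

Answer: bid=95 ask=-
bid=- ask=-
bid=96 ask=-
bid=96 ask=-
bid=96 ask=-
bid=97 ask=-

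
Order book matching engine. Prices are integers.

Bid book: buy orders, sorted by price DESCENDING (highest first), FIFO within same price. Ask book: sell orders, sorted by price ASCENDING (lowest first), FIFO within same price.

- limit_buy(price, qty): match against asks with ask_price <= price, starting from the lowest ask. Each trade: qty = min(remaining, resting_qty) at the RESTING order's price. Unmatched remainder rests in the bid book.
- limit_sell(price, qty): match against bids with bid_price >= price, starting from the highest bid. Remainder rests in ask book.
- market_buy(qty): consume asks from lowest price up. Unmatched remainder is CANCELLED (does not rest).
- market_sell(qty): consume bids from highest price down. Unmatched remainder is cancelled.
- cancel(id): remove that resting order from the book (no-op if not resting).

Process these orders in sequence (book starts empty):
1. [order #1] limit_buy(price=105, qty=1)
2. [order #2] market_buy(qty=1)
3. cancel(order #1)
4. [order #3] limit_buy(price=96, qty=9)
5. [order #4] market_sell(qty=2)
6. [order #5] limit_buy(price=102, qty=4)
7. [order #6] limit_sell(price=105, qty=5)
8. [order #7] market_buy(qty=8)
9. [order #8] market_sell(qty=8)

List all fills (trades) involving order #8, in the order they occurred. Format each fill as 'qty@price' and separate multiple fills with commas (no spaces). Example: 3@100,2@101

Answer: 4@102,4@96

Derivation:
After op 1 [order #1] limit_buy(price=105, qty=1): fills=none; bids=[#1:1@105] asks=[-]
After op 2 [order #2] market_buy(qty=1): fills=none; bids=[#1:1@105] asks=[-]
After op 3 cancel(order #1): fills=none; bids=[-] asks=[-]
After op 4 [order #3] limit_buy(price=96, qty=9): fills=none; bids=[#3:9@96] asks=[-]
After op 5 [order #4] market_sell(qty=2): fills=#3x#4:2@96; bids=[#3:7@96] asks=[-]
After op 6 [order #5] limit_buy(price=102, qty=4): fills=none; bids=[#5:4@102 #3:7@96] asks=[-]
After op 7 [order #6] limit_sell(price=105, qty=5): fills=none; bids=[#5:4@102 #3:7@96] asks=[#6:5@105]
After op 8 [order #7] market_buy(qty=8): fills=#7x#6:5@105; bids=[#5:4@102 #3:7@96] asks=[-]
After op 9 [order #8] market_sell(qty=8): fills=#5x#8:4@102 #3x#8:4@96; bids=[#3:3@96] asks=[-]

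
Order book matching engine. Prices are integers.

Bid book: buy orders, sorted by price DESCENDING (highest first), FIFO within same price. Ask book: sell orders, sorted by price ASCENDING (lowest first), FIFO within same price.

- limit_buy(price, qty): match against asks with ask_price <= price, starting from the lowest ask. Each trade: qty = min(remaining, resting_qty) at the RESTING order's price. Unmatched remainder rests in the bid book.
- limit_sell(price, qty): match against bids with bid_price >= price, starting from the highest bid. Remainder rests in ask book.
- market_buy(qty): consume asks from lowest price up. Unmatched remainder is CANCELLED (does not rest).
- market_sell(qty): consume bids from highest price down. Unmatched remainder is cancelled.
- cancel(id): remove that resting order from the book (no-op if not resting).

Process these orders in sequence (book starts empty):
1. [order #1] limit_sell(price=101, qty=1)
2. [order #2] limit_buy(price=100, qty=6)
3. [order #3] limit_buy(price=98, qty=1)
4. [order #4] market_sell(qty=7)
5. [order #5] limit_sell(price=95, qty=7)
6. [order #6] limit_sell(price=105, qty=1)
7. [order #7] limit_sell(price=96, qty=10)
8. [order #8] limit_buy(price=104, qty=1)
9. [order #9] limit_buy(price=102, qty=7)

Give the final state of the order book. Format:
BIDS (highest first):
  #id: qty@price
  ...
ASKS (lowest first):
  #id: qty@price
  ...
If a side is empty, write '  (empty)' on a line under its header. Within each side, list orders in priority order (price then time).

Answer: BIDS (highest first):
  (empty)
ASKS (lowest first):
  #7: 9@96
  #1: 1@101
  #6: 1@105

Derivation:
After op 1 [order #1] limit_sell(price=101, qty=1): fills=none; bids=[-] asks=[#1:1@101]
After op 2 [order #2] limit_buy(price=100, qty=6): fills=none; bids=[#2:6@100] asks=[#1:1@101]
After op 3 [order #3] limit_buy(price=98, qty=1): fills=none; bids=[#2:6@100 #3:1@98] asks=[#1:1@101]
After op 4 [order #4] market_sell(qty=7): fills=#2x#4:6@100 #3x#4:1@98; bids=[-] asks=[#1:1@101]
After op 5 [order #5] limit_sell(price=95, qty=7): fills=none; bids=[-] asks=[#5:7@95 #1:1@101]
After op 6 [order #6] limit_sell(price=105, qty=1): fills=none; bids=[-] asks=[#5:7@95 #1:1@101 #6:1@105]
After op 7 [order #7] limit_sell(price=96, qty=10): fills=none; bids=[-] asks=[#5:7@95 #7:10@96 #1:1@101 #6:1@105]
After op 8 [order #8] limit_buy(price=104, qty=1): fills=#8x#5:1@95; bids=[-] asks=[#5:6@95 #7:10@96 #1:1@101 #6:1@105]
After op 9 [order #9] limit_buy(price=102, qty=7): fills=#9x#5:6@95 #9x#7:1@96; bids=[-] asks=[#7:9@96 #1:1@101 #6:1@105]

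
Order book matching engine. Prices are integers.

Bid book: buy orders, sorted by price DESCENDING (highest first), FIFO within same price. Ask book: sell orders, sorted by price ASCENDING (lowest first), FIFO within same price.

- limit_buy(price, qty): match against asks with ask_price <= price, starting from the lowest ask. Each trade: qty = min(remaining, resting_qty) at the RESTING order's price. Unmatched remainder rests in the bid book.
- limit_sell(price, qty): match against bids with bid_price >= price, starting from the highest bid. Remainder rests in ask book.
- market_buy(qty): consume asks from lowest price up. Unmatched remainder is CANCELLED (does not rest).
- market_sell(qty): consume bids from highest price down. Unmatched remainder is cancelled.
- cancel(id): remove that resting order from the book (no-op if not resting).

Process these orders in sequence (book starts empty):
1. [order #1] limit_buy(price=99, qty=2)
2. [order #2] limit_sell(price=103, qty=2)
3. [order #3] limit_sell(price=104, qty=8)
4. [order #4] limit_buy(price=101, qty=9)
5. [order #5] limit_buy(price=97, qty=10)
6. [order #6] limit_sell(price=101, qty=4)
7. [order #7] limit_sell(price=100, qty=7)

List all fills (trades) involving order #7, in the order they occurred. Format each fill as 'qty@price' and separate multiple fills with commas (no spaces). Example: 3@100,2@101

After op 1 [order #1] limit_buy(price=99, qty=2): fills=none; bids=[#1:2@99] asks=[-]
After op 2 [order #2] limit_sell(price=103, qty=2): fills=none; bids=[#1:2@99] asks=[#2:2@103]
After op 3 [order #3] limit_sell(price=104, qty=8): fills=none; bids=[#1:2@99] asks=[#2:2@103 #3:8@104]
After op 4 [order #4] limit_buy(price=101, qty=9): fills=none; bids=[#4:9@101 #1:2@99] asks=[#2:2@103 #3:8@104]
After op 5 [order #5] limit_buy(price=97, qty=10): fills=none; bids=[#4:9@101 #1:2@99 #5:10@97] asks=[#2:2@103 #3:8@104]
After op 6 [order #6] limit_sell(price=101, qty=4): fills=#4x#6:4@101; bids=[#4:5@101 #1:2@99 #5:10@97] asks=[#2:2@103 #3:8@104]
After op 7 [order #7] limit_sell(price=100, qty=7): fills=#4x#7:5@101; bids=[#1:2@99 #5:10@97] asks=[#7:2@100 #2:2@103 #3:8@104]

Answer: 5@101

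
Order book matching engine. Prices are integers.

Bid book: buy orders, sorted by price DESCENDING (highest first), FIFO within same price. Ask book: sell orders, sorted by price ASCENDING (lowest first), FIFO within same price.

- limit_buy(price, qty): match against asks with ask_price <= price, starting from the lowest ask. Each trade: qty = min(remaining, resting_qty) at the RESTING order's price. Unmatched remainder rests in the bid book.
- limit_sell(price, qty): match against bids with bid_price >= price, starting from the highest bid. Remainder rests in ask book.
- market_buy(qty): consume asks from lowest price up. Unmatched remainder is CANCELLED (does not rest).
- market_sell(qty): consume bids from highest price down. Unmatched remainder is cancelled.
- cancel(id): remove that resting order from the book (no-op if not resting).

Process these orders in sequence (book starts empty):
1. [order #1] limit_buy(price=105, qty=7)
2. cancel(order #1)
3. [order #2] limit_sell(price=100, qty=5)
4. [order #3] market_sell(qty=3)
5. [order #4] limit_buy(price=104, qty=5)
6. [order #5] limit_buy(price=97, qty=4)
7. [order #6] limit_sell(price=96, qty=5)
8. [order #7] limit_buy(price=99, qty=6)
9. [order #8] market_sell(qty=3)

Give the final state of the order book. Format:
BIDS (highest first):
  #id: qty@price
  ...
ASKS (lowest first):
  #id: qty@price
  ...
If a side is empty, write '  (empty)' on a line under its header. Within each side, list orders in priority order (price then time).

After op 1 [order #1] limit_buy(price=105, qty=7): fills=none; bids=[#1:7@105] asks=[-]
After op 2 cancel(order #1): fills=none; bids=[-] asks=[-]
After op 3 [order #2] limit_sell(price=100, qty=5): fills=none; bids=[-] asks=[#2:5@100]
After op 4 [order #3] market_sell(qty=3): fills=none; bids=[-] asks=[#2:5@100]
After op 5 [order #4] limit_buy(price=104, qty=5): fills=#4x#2:5@100; bids=[-] asks=[-]
After op 6 [order #5] limit_buy(price=97, qty=4): fills=none; bids=[#5:4@97] asks=[-]
After op 7 [order #6] limit_sell(price=96, qty=5): fills=#5x#6:4@97; bids=[-] asks=[#6:1@96]
After op 8 [order #7] limit_buy(price=99, qty=6): fills=#7x#6:1@96; bids=[#7:5@99] asks=[-]
After op 9 [order #8] market_sell(qty=3): fills=#7x#8:3@99; bids=[#7:2@99] asks=[-]

Answer: BIDS (highest first):
  #7: 2@99
ASKS (lowest first):
  (empty)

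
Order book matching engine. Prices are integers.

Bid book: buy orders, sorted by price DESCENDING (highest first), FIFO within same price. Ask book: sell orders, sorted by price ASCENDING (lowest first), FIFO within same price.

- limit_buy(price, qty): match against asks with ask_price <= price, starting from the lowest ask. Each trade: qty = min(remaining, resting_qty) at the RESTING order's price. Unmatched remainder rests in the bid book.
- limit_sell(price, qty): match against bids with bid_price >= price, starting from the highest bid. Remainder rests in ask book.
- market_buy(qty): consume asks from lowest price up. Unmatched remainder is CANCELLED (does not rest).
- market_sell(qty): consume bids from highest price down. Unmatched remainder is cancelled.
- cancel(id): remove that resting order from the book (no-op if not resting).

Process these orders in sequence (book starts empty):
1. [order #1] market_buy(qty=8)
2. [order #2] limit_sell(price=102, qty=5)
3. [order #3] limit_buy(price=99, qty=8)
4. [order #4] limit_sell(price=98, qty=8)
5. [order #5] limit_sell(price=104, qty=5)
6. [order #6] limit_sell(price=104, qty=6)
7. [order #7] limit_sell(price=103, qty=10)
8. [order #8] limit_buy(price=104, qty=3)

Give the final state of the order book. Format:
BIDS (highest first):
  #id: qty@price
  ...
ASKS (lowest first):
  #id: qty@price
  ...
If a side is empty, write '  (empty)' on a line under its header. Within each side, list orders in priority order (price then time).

Answer: BIDS (highest first):
  (empty)
ASKS (lowest first):
  #2: 2@102
  #7: 10@103
  #5: 5@104
  #6: 6@104

Derivation:
After op 1 [order #1] market_buy(qty=8): fills=none; bids=[-] asks=[-]
After op 2 [order #2] limit_sell(price=102, qty=5): fills=none; bids=[-] asks=[#2:5@102]
After op 3 [order #3] limit_buy(price=99, qty=8): fills=none; bids=[#3:8@99] asks=[#2:5@102]
After op 4 [order #4] limit_sell(price=98, qty=8): fills=#3x#4:8@99; bids=[-] asks=[#2:5@102]
After op 5 [order #5] limit_sell(price=104, qty=5): fills=none; bids=[-] asks=[#2:5@102 #5:5@104]
After op 6 [order #6] limit_sell(price=104, qty=6): fills=none; bids=[-] asks=[#2:5@102 #5:5@104 #6:6@104]
After op 7 [order #7] limit_sell(price=103, qty=10): fills=none; bids=[-] asks=[#2:5@102 #7:10@103 #5:5@104 #6:6@104]
After op 8 [order #8] limit_buy(price=104, qty=3): fills=#8x#2:3@102; bids=[-] asks=[#2:2@102 #7:10@103 #5:5@104 #6:6@104]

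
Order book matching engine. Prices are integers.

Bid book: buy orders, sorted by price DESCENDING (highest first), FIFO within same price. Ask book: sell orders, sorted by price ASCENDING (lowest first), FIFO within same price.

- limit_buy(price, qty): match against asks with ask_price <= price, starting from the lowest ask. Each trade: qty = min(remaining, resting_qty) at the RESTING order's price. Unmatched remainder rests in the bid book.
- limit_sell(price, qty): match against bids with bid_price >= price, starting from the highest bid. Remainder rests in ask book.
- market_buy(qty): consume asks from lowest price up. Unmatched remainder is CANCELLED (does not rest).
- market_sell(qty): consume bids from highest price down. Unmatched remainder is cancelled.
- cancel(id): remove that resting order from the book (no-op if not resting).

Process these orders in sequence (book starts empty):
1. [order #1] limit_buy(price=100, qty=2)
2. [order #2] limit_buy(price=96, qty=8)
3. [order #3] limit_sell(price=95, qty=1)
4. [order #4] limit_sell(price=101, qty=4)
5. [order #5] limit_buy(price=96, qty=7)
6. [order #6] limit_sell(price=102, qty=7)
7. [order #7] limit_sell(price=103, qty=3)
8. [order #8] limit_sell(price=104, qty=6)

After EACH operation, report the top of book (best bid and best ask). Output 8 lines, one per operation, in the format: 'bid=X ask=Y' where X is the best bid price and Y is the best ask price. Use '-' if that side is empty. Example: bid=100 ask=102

Answer: bid=100 ask=-
bid=100 ask=-
bid=100 ask=-
bid=100 ask=101
bid=100 ask=101
bid=100 ask=101
bid=100 ask=101
bid=100 ask=101

Derivation:
After op 1 [order #1] limit_buy(price=100, qty=2): fills=none; bids=[#1:2@100] asks=[-]
After op 2 [order #2] limit_buy(price=96, qty=8): fills=none; bids=[#1:2@100 #2:8@96] asks=[-]
After op 3 [order #3] limit_sell(price=95, qty=1): fills=#1x#3:1@100; bids=[#1:1@100 #2:8@96] asks=[-]
After op 4 [order #4] limit_sell(price=101, qty=4): fills=none; bids=[#1:1@100 #2:8@96] asks=[#4:4@101]
After op 5 [order #5] limit_buy(price=96, qty=7): fills=none; bids=[#1:1@100 #2:8@96 #5:7@96] asks=[#4:4@101]
After op 6 [order #6] limit_sell(price=102, qty=7): fills=none; bids=[#1:1@100 #2:8@96 #5:7@96] asks=[#4:4@101 #6:7@102]
After op 7 [order #7] limit_sell(price=103, qty=3): fills=none; bids=[#1:1@100 #2:8@96 #5:7@96] asks=[#4:4@101 #6:7@102 #7:3@103]
After op 8 [order #8] limit_sell(price=104, qty=6): fills=none; bids=[#1:1@100 #2:8@96 #5:7@96] asks=[#4:4@101 #6:7@102 #7:3@103 #8:6@104]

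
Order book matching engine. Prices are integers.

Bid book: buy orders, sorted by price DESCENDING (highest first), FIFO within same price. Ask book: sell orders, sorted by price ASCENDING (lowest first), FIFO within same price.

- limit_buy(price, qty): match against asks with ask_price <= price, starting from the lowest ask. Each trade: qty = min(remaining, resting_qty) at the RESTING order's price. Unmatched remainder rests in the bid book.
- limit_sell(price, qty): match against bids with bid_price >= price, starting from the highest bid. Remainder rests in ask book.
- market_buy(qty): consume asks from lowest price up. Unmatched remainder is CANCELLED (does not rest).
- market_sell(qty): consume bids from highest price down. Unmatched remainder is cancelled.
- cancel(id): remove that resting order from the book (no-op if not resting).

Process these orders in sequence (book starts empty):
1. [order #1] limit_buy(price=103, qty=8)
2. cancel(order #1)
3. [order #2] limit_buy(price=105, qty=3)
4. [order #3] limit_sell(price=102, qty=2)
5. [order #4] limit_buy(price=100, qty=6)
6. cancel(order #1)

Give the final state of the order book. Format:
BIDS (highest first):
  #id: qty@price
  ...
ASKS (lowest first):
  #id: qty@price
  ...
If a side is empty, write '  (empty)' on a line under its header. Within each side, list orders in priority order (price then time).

Answer: BIDS (highest first):
  #2: 1@105
  #4: 6@100
ASKS (lowest first):
  (empty)

Derivation:
After op 1 [order #1] limit_buy(price=103, qty=8): fills=none; bids=[#1:8@103] asks=[-]
After op 2 cancel(order #1): fills=none; bids=[-] asks=[-]
After op 3 [order #2] limit_buy(price=105, qty=3): fills=none; bids=[#2:3@105] asks=[-]
After op 4 [order #3] limit_sell(price=102, qty=2): fills=#2x#3:2@105; bids=[#2:1@105] asks=[-]
After op 5 [order #4] limit_buy(price=100, qty=6): fills=none; bids=[#2:1@105 #4:6@100] asks=[-]
After op 6 cancel(order #1): fills=none; bids=[#2:1@105 #4:6@100] asks=[-]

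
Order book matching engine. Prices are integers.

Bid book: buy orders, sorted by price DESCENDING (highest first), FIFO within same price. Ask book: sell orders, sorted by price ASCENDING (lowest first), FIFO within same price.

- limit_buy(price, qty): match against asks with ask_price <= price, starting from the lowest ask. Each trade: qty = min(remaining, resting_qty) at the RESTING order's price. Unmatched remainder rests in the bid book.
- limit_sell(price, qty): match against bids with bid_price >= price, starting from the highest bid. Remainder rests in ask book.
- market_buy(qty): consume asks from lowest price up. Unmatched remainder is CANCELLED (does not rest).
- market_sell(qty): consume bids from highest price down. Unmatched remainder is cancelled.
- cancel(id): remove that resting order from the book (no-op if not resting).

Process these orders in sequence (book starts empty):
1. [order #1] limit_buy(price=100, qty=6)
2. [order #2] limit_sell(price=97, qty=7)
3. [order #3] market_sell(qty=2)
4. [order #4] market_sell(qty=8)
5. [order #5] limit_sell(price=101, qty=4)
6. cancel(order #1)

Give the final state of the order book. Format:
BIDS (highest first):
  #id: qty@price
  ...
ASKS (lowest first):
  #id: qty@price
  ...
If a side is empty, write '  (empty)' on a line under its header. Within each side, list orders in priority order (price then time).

Answer: BIDS (highest first):
  (empty)
ASKS (lowest first):
  #2: 1@97
  #5: 4@101

Derivation:
After op 1 [order #1] limit_buy(price=100, qty=6): fills=none; bids=[#1:6@100] asks=[-]
After op 2 [order #2] limit_sell(price=97, qty=7): fills=#1x#2:6@100; bids=[-] asks=[#2:1@97]
After op 3 [order #3] market_sell(qty=2): fills=none; bids=[-] asks=[#2:1@97]
After op 4 [order #4] market_sell(qty=8): fills=none; bids=[-] asks=[#2:1@97]
After op 5 [order #5] limit_sell(price=101, qty=4): fills=none; bids=[-] asks=[#2:1@97 #5:4@101]
After op 6 cancel(order #1): fills=none; bids=[-] asks=[#2:1@97 #5:4@101]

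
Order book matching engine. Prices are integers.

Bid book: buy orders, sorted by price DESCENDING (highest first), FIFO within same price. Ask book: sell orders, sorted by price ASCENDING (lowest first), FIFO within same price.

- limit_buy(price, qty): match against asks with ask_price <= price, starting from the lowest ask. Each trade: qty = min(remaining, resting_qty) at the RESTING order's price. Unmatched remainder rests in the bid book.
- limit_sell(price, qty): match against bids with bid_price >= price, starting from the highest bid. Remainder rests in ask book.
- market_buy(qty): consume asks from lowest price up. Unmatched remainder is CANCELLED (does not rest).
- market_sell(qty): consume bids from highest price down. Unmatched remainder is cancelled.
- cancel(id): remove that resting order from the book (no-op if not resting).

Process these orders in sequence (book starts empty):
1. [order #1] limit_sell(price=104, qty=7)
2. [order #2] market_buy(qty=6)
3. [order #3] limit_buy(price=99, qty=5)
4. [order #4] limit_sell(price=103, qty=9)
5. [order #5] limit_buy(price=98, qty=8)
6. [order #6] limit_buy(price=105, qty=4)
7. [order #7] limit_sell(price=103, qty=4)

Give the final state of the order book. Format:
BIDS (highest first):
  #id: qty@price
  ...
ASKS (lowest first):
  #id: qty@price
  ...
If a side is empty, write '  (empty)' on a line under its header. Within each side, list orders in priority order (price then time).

After op 1 [order #1] limit_sell(price=104, qty=7): fills=none; bids=[-] asks=[#1:7@104]
After op 2 [order #2] market_buy(qty=6): fills=#2x#1:6@104; bids=[-] asks=[#1:1@104]
After op 3 [order #3] limit_buy(price=99, qty=5): fills=none; bids=[#3:5@99] asks=[#1:1@104]
After op 4 [order #4] limit_sell(price=103, qty=9): fills=none; bids=[#3:5@99] asks=[#4:9@103 #1:1@104]
After op 5 [order #5] limit_buy(price=98, qty=8): fills=none; bids=[#3:5@99 #5:8@98] asks=[#4:9@103 #1:1@104]
After op 6 [order #6] limit_buy(price=105, qty=4): fills=#6x#4:4@103; bids=[#3:5@99 #5:8@98] asks=[#4:5@103 #1:1@104]
After op 7 [order #7] limit_sell(price=103, qty=4): fills=none; bids=[#3:5@99 #5:8@98] asks=[#4:5@103 #7:4@103 #1:1@104]

Answer: BIDS (highest first):
  #3: 5@99
  #5: 8@98
ASKS (lowest first):
  #4: 5@103
  #7: 4@103
  #1: 1@104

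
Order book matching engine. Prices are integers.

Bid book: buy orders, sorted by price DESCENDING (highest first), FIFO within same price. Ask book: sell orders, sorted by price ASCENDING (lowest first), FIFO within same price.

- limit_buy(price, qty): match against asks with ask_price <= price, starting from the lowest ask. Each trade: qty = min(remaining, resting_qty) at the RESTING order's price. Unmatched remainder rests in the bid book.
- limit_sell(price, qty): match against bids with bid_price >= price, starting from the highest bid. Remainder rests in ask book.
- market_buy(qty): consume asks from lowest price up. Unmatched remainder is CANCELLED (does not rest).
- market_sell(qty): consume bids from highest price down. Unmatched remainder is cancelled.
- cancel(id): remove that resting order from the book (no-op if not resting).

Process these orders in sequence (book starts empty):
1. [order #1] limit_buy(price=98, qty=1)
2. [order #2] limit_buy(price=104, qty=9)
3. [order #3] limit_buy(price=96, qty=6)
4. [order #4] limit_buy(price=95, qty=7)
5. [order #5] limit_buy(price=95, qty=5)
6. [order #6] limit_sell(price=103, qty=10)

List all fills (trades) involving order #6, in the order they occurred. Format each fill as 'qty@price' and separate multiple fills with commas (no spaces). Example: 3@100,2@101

After op 1 [order #1] limit_buy(price=98, qty=1): fills=none; bids=[#1:1@98] asks=[-]
After op 2 [order #2] limit_buy(price=104, qty=9): fills=none; bids=[#2:9@104 #1:1@98] asks=[-]
After op 3 [order #3] limit_buy(price=96, qty=6): fills=none; bids=[#2:9@104 #1:1@98 #3:6@96] asks=[-]
After op 4 [order #4] limit_buy(price=95, qty=7): fills=none; bids=[#2:9@104 #1:1@98 #3:6@96 #4:7@95] asks=[-]
After op 5 [order #5] limit_buy(price=95, qty=5): fills=none; bids=[#2:9@104 #1:1@98 #3:6@96 #4:7@95 #5:5@95] asks=[-]
After op 6 [order #6] limit_sell(price=103, qty=10): fills=#2x#6:9@104; bids=[#1:1@98 #3:6@96 #4:7@95 #5:5@95] asks=[#6:1@103]

Answer: 9@104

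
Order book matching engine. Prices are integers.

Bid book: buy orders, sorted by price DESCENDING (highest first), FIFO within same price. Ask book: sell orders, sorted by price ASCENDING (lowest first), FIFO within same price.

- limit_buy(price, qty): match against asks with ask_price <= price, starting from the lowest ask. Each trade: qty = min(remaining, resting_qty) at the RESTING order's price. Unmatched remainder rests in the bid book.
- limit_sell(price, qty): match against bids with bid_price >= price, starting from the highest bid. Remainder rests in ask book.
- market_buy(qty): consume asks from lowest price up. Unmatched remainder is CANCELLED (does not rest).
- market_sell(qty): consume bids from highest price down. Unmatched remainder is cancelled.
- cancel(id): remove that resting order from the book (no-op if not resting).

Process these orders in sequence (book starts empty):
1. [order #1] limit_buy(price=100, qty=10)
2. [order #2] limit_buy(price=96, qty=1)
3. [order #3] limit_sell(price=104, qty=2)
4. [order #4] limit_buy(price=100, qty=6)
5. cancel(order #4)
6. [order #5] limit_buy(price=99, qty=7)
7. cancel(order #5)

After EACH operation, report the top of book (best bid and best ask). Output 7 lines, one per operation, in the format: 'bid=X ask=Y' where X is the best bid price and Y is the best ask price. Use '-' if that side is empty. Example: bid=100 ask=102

Answer: bid=100 ask=-
bid=100 ask=-
bid=100 ask=104
bid=100 ask=104
bid=100 ask=104
bid=100 ask=104
bid=100 ask=104

Derivation:
After op 1 [order #1] limit_buy(price=100, qty=10): fills=none; bids=[#1:10@100] asks=[-]
After op 2 [order #2] limit_buy(price=96, qty=1): fills=none; bids=[#1:10@100 #2:1@96] asks=[-]
After op 3 [order #3] limit_sell(price=104, qty=2): fills=none; bids=[#1:10@100 #2:1@96] asks=[#3:2@104]
After op 4 [order #4] limit_buy(price=100, qty=6): fills=none; bids=[#1:10@100 #4:6@100 #2:1@96] asks=[#3:2@104]
After op 5 cancel(order #4): fills=none; bids=[#1:10@100 #2:1@96] asks=[#3:2@104]
After op 6 [order #5] limit_buy(price=99, qty=7): fills=none; bids=[#1:10@100 #5:7@99 #2:1@96] asks=[#3:2@104]
After op 7 cancel(order #5): fills=none; bids=[#1:10@100 #2:1@96] asks=[#3:2@104]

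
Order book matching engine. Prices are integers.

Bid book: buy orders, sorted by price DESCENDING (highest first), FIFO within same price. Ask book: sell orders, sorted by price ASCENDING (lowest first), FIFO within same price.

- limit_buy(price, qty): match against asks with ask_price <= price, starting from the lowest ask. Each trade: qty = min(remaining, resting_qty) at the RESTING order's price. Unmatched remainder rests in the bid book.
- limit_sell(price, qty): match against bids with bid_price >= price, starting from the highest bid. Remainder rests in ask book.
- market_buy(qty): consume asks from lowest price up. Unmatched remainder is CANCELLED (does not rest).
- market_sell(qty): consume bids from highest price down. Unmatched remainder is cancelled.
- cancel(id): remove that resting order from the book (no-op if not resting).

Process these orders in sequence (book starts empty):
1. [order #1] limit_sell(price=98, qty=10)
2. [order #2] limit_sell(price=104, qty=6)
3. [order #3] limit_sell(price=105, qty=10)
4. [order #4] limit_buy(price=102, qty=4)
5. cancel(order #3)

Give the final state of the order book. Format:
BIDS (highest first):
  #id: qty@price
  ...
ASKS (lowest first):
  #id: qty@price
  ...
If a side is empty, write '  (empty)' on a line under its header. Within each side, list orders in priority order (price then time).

Answer: BIDS (highest first):
  (empty)
ASKS (lowest first):
  #1: 6@98
  #2: 6@104

Derivation:
After op 1 [order #1] limit_sell(price=98, qty=10): fills=none; bids=[-] asks=[#1:10@98]
After op 2 [order #2] limit_sell(price=104, qty=6): fills=none; bids=[-] asks=[#1:10@98 #2:6@104]
After op 3 [order #3] limit_sell(price=105, qty=10): fills=none; bids=[-] asks=[#1:10@98 #2:6@104 #3:10@105]
After op 4 [order #4] limit_buy(price=102, qty=4): fills=#4x#1:4@98; bids=[-] asks=[#1:6@98 #2:6@104 #3:10@105]
After op 5 cancel(order #3): fills=none; bids=[-] asks=[#1:6@98 #2:6@104]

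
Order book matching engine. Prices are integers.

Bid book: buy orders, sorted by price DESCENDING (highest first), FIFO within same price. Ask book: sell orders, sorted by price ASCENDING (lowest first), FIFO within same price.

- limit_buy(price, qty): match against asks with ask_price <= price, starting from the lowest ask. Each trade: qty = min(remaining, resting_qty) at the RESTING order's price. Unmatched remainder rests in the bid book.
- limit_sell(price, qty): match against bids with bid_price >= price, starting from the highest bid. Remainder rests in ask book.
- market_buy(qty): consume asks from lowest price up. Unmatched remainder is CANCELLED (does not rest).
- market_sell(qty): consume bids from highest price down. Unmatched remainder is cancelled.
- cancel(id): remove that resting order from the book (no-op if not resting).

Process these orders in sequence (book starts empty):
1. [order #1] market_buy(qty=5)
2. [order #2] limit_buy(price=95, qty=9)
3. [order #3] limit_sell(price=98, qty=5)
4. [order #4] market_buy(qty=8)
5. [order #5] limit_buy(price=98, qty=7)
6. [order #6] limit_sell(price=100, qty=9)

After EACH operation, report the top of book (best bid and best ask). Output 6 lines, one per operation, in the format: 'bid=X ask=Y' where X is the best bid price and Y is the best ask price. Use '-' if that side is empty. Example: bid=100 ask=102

Answer: bid=- ask=-
bid=95 ask=-
bid=95 ask=98
bid=95 ask=-
bid=98 ask=-
bid=98 ask=100

Derivation:
After op 1 [order #1] market_buy(qty=5): fills=none; bids=[-] asks=[-]
After op 2 [order #2] limit_buy(price=95, qty=9): fills=none; bids=[#2:9@95] asks=[-]
After op 3 [order #3] limit_sell(price=98, qty=5): fills=none; bids=[#2:9@95] asks=[#3:5@98]
After op 4 [order #4] market_buy(qty=8): fills=#4x#3:5@98; bids=[#2:9@95] asks=[-]
After op 5 [order #5] limit_buy(price=98, qty=7): fills=none; bids=[#5:7@98 #2:9@95] asks=[-]
After op 6 [order #6] limit_sell(price=100, qty=9): fills=none; bids=[#5:7@98 #2:9@95] asks=[#6:9@100]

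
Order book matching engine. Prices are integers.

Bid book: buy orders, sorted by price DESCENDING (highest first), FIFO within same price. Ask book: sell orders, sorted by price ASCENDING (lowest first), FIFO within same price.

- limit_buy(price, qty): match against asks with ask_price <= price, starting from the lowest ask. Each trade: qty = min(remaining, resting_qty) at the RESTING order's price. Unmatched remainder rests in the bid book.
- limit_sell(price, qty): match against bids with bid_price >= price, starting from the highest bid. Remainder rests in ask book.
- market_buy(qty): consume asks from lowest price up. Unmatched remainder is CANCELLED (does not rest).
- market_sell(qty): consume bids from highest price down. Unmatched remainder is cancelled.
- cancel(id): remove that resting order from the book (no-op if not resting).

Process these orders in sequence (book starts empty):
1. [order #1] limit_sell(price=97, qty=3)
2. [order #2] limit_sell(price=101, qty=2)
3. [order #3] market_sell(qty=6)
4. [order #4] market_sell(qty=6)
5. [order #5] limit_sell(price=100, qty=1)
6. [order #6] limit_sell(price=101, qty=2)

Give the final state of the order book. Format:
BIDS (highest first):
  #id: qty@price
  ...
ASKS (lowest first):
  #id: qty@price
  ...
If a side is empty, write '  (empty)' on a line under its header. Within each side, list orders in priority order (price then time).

Answer: BIDS (highest first):
  (empty)
ASKS (lowest first):
  #1: 3@97
  #5: 1@100
  #2: 2@101
  #6: 2@101

Derivation:
After op 1 [order #1] limit_sell(price=97, qty=3): fills=none; bids=[-] asks=[#1:3@97]
After op 2 [order #2] limit_sell(price=101, qty=2): fills=none; bids=[-] asks=[#1:3@97 #2:2@101]
After op 3 [order #3] market_sell(qty=6): fills=none; bids=[-] asks=[#1:3@97 #2:2@101]
After op 4 [order #4] market_sell(qty=6): fills=none; bids=[-] asks=[#1:3@97 #2:2@101]
After op 5 [order #5] limit_sell(price=100, qty=1): fills=none; bids=[-] asks=[#1:3@97 #5:1@100 #2:2@101]
After op 6 [order #6] limit_sell(price=101, qty=2): fills=none; bids=[-] asks=[#1:3@97 #5:1@100 #2:2@101 #6:2@101]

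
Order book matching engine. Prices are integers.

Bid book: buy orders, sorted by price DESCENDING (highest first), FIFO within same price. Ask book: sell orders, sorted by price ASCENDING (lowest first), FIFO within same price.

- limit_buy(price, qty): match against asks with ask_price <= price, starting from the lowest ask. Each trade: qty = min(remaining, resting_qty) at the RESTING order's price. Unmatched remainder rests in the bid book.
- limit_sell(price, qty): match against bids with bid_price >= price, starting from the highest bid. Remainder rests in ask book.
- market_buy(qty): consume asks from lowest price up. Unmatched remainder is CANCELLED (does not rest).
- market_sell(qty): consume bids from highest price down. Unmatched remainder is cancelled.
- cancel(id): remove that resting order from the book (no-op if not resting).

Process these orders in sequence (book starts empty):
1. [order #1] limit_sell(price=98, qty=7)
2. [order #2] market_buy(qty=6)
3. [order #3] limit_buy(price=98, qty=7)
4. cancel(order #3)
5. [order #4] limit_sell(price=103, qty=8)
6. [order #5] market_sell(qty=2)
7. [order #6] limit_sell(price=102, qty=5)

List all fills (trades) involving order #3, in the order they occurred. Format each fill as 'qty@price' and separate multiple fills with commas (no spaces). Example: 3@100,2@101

Answer: 1@98

Derivation:
After op 1 [order #1] limit_sell(price=98, qty=7): fills=none; bids=[-] asks=[#1:7@98]
After op 2 [order #2] market_buy(qty=6): fills=#2x#1:6@98; bids=[-] asks=[#1:1@98]
After op 3 [order #3] limit_buy(price=98, qty=7): fills=#3x#1:1@98; bids=[#3:6@98] asks=[-]
After op 4 cancel(order #3): fills=none; bids=[-] asks=[-]
After op 5 [order #4] limit_sell(price=103, qty=8): fills=none; bids=[-] asks=[#4:8@103]
After op 6 [order #5] market_sell(qty=2): fills=none; bids=[-] asks=[#4:8@103]
After op 7 [order #6] limit_sell(price=102, qty=5): fills=none; bids=[-] asks=[#6:5@102 #4:8@103]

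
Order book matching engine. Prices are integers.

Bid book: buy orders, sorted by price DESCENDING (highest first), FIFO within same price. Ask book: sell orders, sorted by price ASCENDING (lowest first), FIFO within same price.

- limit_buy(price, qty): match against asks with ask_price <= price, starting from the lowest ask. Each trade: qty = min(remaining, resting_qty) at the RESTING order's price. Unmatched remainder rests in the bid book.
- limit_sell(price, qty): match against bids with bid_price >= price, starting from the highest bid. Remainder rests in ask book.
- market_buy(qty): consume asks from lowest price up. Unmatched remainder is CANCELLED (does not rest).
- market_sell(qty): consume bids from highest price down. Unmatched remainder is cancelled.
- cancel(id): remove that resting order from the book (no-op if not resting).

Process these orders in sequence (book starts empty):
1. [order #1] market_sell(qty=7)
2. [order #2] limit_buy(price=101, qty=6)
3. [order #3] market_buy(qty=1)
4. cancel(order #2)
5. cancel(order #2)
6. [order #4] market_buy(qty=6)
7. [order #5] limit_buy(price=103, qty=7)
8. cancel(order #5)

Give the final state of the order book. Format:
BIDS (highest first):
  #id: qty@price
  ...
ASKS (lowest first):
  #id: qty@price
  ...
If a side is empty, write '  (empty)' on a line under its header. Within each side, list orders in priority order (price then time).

After op 1 [order #1] market_sell(qty=7): fills=none; bids=[-] asks=[-]
After op 2 [order #2] limit_buy(price=101, qty=6): fills=none; bids=[#2:6@101] asks=[-]
After op 3 [order #3] market_buy(qty=1): fills=none; bids=[#2:6@101] asks=[-]
After op 4 cancel(order #2): fills=none; bids=[-] asks=[-]
After op 5 cancel(order #2): fills=none; bids=[-] asks=[-]
After op 6 [order #4] market_buy(qty=6): fills=none; bids=[-] asks=[-]
After op 7 [order #5] limit_buy(price=103, qty=7): fills=none; bids=[#5:7@103] asks=[-]
After op 8 cancel(order #5): fills=none; bids=[-] asks=[-]

Answer: BIDS (highest first):
  (empty)
ASKS (lowest first):
  (empty)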